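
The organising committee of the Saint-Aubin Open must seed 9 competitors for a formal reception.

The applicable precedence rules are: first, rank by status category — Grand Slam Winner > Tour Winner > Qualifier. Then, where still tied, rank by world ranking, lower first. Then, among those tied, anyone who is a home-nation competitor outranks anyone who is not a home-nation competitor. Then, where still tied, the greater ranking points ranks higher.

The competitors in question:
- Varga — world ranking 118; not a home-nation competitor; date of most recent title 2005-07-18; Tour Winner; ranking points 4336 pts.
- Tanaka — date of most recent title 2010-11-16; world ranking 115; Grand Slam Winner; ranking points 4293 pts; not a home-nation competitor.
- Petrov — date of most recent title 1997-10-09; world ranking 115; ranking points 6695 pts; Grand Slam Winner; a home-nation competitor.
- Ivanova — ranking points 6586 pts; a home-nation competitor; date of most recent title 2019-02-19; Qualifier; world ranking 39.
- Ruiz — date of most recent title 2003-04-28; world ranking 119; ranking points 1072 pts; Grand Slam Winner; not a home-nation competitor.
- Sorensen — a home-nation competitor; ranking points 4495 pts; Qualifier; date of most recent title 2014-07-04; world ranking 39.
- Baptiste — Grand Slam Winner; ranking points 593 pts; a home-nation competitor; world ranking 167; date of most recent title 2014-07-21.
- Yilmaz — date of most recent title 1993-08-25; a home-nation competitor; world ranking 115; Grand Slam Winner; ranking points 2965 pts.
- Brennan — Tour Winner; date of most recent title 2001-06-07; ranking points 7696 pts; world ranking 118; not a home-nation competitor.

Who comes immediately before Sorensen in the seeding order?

Ivanova

By status category: Petrov, Yilmaz, Tanaka, Ruiz and Baptiste (Grand Slam Winner); then Brennan and Varga (Tour Winner); then Ivanova and Sorensen (Qualifier).
Among Petrov, Yilmaz, Tanaka, Ruiz and Baptiste, by world ranking (lower first): Petrov, Yilmaz and Tanaka (115) before Ruiz (119) before Baptiste (167).
Among Petrov, Yilmaz and Tanaka, a home-nation competitor before not a home-nation competitor: Petrov and Yilmaz (a home-nation competitor) before Tanaka (not a home-nation competitor).
Among Petrov and Yilmaz, by ranking points (higher first): Petrov (6695 pts) before Yilmaz (2965 pts).
Brennan and Varga both have world ranking 118, so the next rule applies.
Brennan and Varga are each not a home-nation competitor, so the next rule applies.
Among Brennan and Varga, by ranking points (higher first): Brennan (7696 pts) before Varga (4336 pts).
Ivanova and Sorensen both have world ranking 39, so the next rule applies.
Ivanova and Sorensen are each a home-nation competitor, so the next rule applies.
Among Ivanova and Sorensen, by ranking points (higher first): Ivanova (6586 pts) before Sorensen (4495 pts).
Order: Petrov, Yilmaz, Tanaka, Ruiz, Baptiste, Brennan, Varga, Ivanova, Sorensen.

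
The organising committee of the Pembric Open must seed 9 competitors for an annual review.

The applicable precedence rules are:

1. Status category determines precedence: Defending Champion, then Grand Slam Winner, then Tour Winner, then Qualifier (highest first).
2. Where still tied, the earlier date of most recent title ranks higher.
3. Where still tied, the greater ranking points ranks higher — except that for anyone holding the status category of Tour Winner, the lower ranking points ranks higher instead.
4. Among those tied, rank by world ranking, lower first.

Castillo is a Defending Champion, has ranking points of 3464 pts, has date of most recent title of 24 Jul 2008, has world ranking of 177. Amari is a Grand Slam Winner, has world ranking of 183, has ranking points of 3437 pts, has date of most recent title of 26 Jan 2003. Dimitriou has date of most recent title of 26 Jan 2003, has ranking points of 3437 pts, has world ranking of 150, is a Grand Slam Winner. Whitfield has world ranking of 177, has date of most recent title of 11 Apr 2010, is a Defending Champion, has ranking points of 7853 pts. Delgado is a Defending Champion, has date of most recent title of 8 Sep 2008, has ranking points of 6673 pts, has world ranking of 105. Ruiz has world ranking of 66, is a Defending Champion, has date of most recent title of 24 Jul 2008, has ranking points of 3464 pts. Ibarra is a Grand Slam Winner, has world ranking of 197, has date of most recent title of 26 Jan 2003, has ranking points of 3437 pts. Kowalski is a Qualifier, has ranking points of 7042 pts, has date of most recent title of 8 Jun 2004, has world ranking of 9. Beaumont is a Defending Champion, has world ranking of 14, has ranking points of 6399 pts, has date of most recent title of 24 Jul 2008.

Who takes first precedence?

By status category: Beaumont, Ruiz, Castillo, Delgado and Whitfield (Defending Champion); then Dimitriou, Amari and Ibarra (Grand Slam Winner); then Kowalski (Qualifier).
Among Beaumont, Ruiz, Castillo, Delgado and Whitfield, by date of most recent title (earlier first): Beaumont, Ruiz and Castillo (24 Jul 2008) before Delgado (8 Sep 2008) before Whitfield (11 Apr 2010).
Among Beaumont, Ruiz and Castillo, by ranking points (higher first): Beaumont (6399 pts) before Ruiz and Castillo (3464 pts).
Among Ruiz and Castillo, by world ranking (lower first): Ruiz (66) before Castillo (177).
Dimitriou, Amari and Ibarra all have date of most recent title 26 Jan 2003, so the next rule applies.
Dimitriou, Amari and Ibarra all have ranking points 3437 pts, so the next rule applies.
Among Dimitriou, Amari and Ibarra, by world ranking (lower first): Dimitriou (150) before Amari (183) before Ibarra (197).
Order: Beaumont, Ruiz, Castillo, Delgado, Whitfield, Dimitriou, Amari, Ibarra, Kowalski.

Beaumont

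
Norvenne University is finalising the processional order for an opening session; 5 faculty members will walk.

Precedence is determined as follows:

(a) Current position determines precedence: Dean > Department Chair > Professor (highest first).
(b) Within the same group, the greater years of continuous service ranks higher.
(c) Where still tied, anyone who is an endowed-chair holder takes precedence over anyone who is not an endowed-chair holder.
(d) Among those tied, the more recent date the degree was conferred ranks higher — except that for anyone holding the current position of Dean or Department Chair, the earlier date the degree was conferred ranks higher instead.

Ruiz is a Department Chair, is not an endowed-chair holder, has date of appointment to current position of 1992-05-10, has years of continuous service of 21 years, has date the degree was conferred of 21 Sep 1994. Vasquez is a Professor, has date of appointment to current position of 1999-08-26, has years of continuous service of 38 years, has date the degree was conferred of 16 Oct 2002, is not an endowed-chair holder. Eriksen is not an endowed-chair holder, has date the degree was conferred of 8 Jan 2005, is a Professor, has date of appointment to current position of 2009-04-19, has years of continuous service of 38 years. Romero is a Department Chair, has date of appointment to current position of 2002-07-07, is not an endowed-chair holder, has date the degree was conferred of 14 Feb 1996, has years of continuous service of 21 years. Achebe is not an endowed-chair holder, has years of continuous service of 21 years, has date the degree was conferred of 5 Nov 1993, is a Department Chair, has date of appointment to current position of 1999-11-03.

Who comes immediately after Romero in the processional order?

By current position: Achebe, Ruiz and Romero (Department Chair); then Eriksen and Vasquez (Professor).
Achebe, Ruiz and Romero all have years of continuous service 21 years, so the next rule applies.
Achebe, Ruiz and Romero are each not an endowed-chair holder, so the next rule applies.
Among Achebe, Ruiz and Romero, by date the degree was conferred (earlier first) (reversed rule for this group): Achebe (5 Nov 1993) before Ruiz (21 Sep 1994) before Romero (14 Feb 1996).
Eriksen and Vasquez both have years of continuous service 38 years, so the next rule applies.
Eriksen and Vasquez are each not an endowed-chair holder, so the next rule applies.
Among Eriksen and Vasquez, by date the degree was conferred (later first): Eriksen (8 Jan 2005) before Vasquez (16 Oct 2002).
Order: Achebe, Ruiz, Romero, Eriksen, Vasquez.

Eriksen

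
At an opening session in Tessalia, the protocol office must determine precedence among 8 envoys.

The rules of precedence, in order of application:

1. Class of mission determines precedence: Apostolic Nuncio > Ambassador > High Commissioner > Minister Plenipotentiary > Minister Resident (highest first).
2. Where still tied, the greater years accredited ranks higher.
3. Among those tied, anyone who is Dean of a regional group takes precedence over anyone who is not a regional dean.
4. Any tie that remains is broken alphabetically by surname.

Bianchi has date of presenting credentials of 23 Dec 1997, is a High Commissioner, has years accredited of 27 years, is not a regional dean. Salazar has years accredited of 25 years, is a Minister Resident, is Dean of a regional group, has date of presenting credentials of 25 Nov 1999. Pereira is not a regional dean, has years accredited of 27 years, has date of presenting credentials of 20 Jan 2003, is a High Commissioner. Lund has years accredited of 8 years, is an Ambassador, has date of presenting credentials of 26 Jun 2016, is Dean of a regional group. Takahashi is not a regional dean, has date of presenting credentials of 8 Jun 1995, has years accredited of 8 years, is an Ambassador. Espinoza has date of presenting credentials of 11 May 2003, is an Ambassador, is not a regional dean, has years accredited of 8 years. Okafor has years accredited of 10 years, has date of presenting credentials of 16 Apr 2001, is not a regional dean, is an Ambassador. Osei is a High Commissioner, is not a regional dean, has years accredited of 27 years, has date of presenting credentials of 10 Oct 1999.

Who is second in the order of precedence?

By class of mission: Okafor, Lund, Espinoza and Takahashi (Ambassador); then Bianchi, Osei and Pereira (High Commissioner); then Salazar (Minister Resident).
Among Okafor, Lund, Espinoza and Takahashi, by years accredited (higher first): Okafor (10 years) before Lund, Espinoza and Takahashi (8 years).
Among Lund, Espinoza and Takahashi, Dean of a regional group before not a regional dean: Lund (Dean of a regional group) before Espinoza and Takahashi (not a regional dean).
Among Espinoza and Takahashi, alphabetically by surname: Espinoza before Takahashi.
Bianchi, Osei and Pereira all have years accredited 27 years, so the next rule applies.
Bianchi, Osei and Pereira are each not a regional dean, so the next rule applies.
Among Bianchi, Osei and Pereira, alphabetically by surname: Bianchi before Osei before Pereira.
Order: Okafor, Lund, Espinoza, Takahashi, Bianchi, Osei, Pereira, Salazar.

Lund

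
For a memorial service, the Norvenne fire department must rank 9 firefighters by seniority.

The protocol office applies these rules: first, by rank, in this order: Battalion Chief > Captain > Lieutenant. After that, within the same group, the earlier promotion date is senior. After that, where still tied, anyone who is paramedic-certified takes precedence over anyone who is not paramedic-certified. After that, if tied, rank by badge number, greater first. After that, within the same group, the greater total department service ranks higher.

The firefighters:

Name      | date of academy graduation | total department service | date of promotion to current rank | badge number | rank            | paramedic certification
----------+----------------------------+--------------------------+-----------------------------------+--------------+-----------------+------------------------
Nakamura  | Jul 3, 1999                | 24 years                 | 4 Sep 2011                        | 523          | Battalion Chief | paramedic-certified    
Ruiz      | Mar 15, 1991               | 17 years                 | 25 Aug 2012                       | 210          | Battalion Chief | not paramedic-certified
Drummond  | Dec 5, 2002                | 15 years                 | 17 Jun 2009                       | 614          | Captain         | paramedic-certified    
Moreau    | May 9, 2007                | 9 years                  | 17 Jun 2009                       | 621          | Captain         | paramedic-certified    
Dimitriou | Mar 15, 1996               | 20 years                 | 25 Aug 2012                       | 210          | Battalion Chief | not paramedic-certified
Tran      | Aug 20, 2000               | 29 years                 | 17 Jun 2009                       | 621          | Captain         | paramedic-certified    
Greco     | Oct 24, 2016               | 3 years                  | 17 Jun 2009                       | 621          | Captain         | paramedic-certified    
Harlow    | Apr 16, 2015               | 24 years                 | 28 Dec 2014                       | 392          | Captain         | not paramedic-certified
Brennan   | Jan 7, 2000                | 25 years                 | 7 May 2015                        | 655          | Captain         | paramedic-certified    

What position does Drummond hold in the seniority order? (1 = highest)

By rank: Nakamura, Dimitriou and Ruiz (Battalion Chief); then Tran, Moreau, Greco, Drummond, Harlow and Brennan (Captain).
Among Nakamura, Dimitriou and Ruiz, by date of promotion to current rank (earlier first): Nakamura (4 Sep 2011) before Dimitriou and Ruiz (25 Aug 2012).
Dimitriou and Ruiz are each not paramedic-certified, so the next rule applies.
Dimitriou and Ruiz both have badge number 210, so the next rule applies.
Among Dimitriou and Ruiz, by total department service (higher first): Dimitriou (20 years) before Ruiz (17 years).
Among Tran, Moreau, Greco, Drummond, Harlow and Brennan, by date of promotion to current rank (earlier first): Tran, Moreau, Greco and Drummond (17 Jun 2009) before Harlow (28 Dec 2014) before Brennan (7 May 2015).
Tran, Moreau, Greco and Drummond are each paramedic-certified, so the next rule applies.
Among Tran, Moreau, Greco and Drummond, by badge number (higher first): Tran, Moreau and Greco (621) before Drummond (614).
Among Tran, Moreau and Greco, by total department service (higher first): Tran (29 years) before Moreau (9 years) before Greco (3 years).
Order: Nakamura, Dimitriou, Ruiz, Tran, Moreau, Greco, Drummond, Harlow, Brennan. So position 7.

7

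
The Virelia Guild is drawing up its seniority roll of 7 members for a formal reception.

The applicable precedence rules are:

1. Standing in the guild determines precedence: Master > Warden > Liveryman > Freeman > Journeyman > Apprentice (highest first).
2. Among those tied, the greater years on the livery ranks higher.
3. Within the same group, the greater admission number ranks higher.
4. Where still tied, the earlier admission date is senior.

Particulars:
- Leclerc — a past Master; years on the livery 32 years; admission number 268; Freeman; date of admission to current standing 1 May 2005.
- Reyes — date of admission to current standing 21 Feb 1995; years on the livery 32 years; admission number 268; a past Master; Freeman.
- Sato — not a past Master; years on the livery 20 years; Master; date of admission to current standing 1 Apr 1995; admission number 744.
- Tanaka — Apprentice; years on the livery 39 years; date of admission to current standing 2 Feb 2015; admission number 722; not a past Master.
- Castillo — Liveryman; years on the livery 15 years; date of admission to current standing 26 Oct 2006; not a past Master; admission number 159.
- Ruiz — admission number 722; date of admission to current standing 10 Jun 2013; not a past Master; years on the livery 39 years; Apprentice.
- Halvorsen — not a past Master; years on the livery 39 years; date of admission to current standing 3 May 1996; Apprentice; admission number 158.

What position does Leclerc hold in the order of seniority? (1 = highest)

4

By standing in the guild: Sato (Master); then Castillo (Liveryman); then Reyes and Leclerc (Freeman); then Ruiz, Tanaka and Halvorsen (Apprentice).
Reyes and Leclerc both have years on the livery 32 years, so the next rule applies.
Reyes and Leclerc both have admission number 268, so the next rule applies.
Among Reyes and Leclerc, by date of admission to current standing (earlier first): Reyes (21 Feb 1995) before Leclerc (1 May 2005).
Ruiz, Tanaka and Halvorsen all have years on the livery 39 years, so the next rule applies.
Among Ruiz, Tanaka and Halvorsen, by admission number (higher first): Ruiz and Tanaka (722) before Halvorsen (158).
Among Ruiz and Tanaka, by date of admission to current standing (earlier first): Ruiz (10 Jun 2013) before Tanaka (2 Feb 2015).
Order: Sato, Castillo, Reyes, Leclerc, Ruiz, Tanaka, Halvorsen. So position 4.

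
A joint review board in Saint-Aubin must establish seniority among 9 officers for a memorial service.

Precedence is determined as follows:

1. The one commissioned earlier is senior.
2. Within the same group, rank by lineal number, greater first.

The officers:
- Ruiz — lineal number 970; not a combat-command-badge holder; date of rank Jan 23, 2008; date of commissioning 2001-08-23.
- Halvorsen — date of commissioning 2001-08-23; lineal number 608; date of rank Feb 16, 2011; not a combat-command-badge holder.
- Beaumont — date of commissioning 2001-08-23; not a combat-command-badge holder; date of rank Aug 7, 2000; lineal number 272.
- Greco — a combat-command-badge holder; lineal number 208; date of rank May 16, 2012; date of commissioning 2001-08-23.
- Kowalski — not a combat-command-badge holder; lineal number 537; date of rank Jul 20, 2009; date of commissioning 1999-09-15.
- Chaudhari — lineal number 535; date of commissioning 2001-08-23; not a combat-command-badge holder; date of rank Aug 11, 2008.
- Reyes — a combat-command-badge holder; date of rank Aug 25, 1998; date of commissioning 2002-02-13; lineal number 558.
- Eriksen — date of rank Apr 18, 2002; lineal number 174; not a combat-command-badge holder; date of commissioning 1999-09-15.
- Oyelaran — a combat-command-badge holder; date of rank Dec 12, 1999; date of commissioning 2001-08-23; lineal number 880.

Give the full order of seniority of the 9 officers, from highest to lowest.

By date of commissioning (earlier first): Kowalski and Eriksen (both 1999-09-15); then Ruiz, Oyelaran, Halvorsen, Chaudhari, Beaumont and Greco (each 2001-08-23); then Reyes (2002-02-13).
Among Kowalski and Eriksen, by lineal number (higher first): Kowalski (537) before Eriksen (174).
Among Ruiz, Oyelaran, Halvorsen, Chaudhari, Beaumont and Greco, by lineal number (higher first): Ruiz (970) before Oyelaran (880) before Halvorsen (608) before Chaudhari (535) before Beaumont (272) before Greco (208).
Full order: Kowalski, Eriksen, Ruiz, Oyelaran, Halvorsen, Chaudhari, Beaumont, Greco, Reyes.

Kowalski, Eriksen, Ruiz, Oyelaran, Halvorsen, Chaudhari, Beaumont, Greco, Reyes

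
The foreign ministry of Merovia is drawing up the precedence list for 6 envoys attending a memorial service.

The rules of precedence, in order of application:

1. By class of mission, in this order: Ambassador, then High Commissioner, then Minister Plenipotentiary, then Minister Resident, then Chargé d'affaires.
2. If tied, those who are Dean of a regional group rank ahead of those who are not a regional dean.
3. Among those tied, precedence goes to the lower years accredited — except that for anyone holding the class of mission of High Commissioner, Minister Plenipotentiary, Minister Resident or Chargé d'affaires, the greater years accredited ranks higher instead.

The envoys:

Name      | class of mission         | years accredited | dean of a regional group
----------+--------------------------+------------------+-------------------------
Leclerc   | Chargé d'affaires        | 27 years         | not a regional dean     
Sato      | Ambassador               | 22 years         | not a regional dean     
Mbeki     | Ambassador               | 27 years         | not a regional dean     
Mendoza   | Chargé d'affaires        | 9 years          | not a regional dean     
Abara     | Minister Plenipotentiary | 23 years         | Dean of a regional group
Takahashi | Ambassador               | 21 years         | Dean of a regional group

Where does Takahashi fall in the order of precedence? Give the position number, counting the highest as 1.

1

By class of mission: Takahashi, Sato and Mbeki (Ambassador); then Abara (Minister Plenipotentiary); then Leclerc and Mendoza (Chargé d'affaires).
Among Takahashi, Sato and Mbeki, Dean of a regional group before not a regional dean: Takahashi (Dean of a regional group) before Sato and Mbeki (not a regional dean).
Among Sato and Mbeki, by years accredited (lower first): Sato (22 years) before Mbeki (27 years).
Leclerc and Mendoza are each not a regional dean, so the next rule applies.
Among Leclerc and Mendoza, by years accredited (higher first) (reversed rule for this group): Leclerc (27 years) before Mendoza (9 years).
Order: Takahashi, Sato, Mbeki, Abara, Leclerc, Mendoza. So position 1.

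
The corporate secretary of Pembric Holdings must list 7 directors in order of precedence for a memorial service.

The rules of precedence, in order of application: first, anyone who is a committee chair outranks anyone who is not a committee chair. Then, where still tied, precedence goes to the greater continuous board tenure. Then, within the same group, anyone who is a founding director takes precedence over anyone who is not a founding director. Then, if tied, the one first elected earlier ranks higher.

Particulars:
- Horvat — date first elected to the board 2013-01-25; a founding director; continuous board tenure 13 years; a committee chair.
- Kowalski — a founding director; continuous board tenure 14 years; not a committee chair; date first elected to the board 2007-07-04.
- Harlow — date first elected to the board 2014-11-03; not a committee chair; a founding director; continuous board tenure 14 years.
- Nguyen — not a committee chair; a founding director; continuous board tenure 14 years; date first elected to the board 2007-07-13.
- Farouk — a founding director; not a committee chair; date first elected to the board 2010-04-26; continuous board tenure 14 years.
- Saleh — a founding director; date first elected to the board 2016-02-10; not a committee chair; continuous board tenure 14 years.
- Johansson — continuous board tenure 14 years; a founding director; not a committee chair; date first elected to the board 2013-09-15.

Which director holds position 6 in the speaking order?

Harlow

By the first rule: Horvat (a committee chair); then Kowalski, Nguyen, Farouk, Johansson, Harlow and Saleh (each not a committee chair).
Kowalski, Nguyen, Farouk, Johansson, Harlow and Saleh all have continuous board tenure 14 years, so the next rule applies.
Kowalski, Nguyen, Farouk, Johansson, Harlow and Saleh are each a founding director, so the next rule applies.
Among Kowalski, Nguyen, Farouk, Johansson, Harlow and Saleh, by date first elected to the board (earlier first): Kowalski (2007-07-04) before Nguyen (2007-07-13) before Farouk (2010-04-26) before Johansson (2013-09-15) before Harlow (2014-11-03) before Saleh (2016-02-10).
Order: Horvat, Kowalski, Nguyen, Farouk, Johansson, Harlow, Saleh.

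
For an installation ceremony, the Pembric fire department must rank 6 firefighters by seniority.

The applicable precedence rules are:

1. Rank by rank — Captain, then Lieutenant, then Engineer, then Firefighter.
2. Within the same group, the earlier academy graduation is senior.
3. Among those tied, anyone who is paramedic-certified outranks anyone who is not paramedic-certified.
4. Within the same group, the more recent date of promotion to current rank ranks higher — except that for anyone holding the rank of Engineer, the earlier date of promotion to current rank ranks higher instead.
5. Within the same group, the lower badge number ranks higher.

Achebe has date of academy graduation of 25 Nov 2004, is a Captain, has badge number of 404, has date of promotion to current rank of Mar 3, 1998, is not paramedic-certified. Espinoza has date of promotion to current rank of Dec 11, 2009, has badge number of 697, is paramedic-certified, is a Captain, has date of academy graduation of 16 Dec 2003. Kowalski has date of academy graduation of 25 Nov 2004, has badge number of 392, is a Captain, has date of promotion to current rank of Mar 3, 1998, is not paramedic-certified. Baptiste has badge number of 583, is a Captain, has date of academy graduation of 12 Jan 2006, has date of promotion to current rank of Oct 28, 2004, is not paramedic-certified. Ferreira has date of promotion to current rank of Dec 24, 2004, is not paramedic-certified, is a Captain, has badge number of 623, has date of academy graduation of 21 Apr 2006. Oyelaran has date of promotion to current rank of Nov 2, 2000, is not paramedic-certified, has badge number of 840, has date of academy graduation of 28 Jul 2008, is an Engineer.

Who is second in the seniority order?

Kowalski

By rank: Espinoza, Kowalski, Achebe, Baptiste and Ferreira (Captain); then Oyelaran (Engineer).
Among Espinoza, Kowalski, Achebe, Baptiste and Ferreira, by date of academy graduation (earlier first): Espinoza (16 Dec 2003) before Kowalski and Achebe (25 Nov 2004) before Baptiste (12 Jan 2006) before Ferreira (21 Apr 2006).
Kowalski and Achebe are each not paramedic-certified, so the next rule applies.
Kowalski and Achebe both have date of promotion to current rank Mar 3, 1998, so the next rule applies.
Among Kowalski and Achebe, by badge number (lower first): Kowalski (392) before Achebe (404).
Order: Espinoza, Kowalski, Achebe, Baptiste, Ferreira, Oyelaran.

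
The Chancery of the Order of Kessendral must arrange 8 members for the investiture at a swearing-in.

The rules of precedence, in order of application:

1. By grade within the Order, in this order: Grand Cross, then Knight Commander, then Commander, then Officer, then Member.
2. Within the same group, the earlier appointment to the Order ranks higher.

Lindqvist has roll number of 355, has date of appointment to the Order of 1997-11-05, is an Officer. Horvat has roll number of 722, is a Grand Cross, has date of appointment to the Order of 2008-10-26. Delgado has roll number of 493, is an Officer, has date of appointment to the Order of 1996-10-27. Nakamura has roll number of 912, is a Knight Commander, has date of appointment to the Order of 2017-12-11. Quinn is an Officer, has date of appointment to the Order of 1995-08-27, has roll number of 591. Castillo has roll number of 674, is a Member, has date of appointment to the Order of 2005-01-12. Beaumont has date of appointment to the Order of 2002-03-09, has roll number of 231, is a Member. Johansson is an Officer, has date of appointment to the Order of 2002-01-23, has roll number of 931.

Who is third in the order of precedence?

Quinn

By grade within the Order: Horvat (Grand Cross); then Nakamura (Knight Commander); then Quinn, Delgado, Lindqvist and Johansson (Officer); then Beaumont and Castillo (Member).
Among Quinn, Delgado, Lindqvist and Johansson, by date of appointment to the Order (earlier first): Quinn (1995-08-27) before Delgado (1996-10-27) before Lindqvist (1997-11-05) before Johansson (2002-01-23).
Among Beaumont and Castillo, by date of appointment to the Order (earlier first): Beaumont (2002-03-09) before Castillo (2005-01-12).
Order: Horvat, Nakamura, Quinn, Delgado, Lindqvist, Johansson, Beaumont, Castillo.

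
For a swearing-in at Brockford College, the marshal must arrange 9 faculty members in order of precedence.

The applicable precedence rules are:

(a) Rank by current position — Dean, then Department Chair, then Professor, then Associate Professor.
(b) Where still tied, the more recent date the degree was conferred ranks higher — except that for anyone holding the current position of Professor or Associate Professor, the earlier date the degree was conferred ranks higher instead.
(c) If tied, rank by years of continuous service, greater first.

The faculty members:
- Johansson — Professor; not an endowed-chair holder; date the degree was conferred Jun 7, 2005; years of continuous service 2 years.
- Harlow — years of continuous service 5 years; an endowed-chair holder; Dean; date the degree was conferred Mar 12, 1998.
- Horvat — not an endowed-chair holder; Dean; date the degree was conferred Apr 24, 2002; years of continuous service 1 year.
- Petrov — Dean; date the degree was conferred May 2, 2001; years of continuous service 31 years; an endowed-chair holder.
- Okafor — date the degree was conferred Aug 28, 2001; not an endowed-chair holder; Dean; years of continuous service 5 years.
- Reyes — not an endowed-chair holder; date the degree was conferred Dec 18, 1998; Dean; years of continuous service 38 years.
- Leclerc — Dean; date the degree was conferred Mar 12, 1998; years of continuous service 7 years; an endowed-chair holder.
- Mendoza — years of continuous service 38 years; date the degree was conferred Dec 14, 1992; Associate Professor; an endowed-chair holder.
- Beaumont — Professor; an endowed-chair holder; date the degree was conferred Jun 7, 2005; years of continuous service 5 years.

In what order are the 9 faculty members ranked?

By current position: Horvat, Okafor, Petrov, Reyes, Leclerc and Harlow (Dean); then Beaumont and Johansson (Professor); then Mendoza (Associate Professor).
Among Horvat, Okafor, Petrov, Reyes, Leclerc and Harlow, by date the degree was conferred (later first): Horvat (Apr 24, 2002) before Okafor (Aug 28, 2001) before Petrov (May 2, 2001) before Reyes (Dec 18, 1998) before Leclerc and Harlow (Mar 12, 1998).
Among Leclerc and Harlow, by years of continuous service (higher first): Leclerc (7 years) before Harlow (5 years).
Beaumont and Johansson both have date the degree was conferred Jun 7, 2005, so the next rule applies.
Among Beaumont and Johansson, by years of continuous service (higher first): Beaumont (5 years) before Johansson (2 years).
Full order: Horvat, Okafor, Petrov, Reyes, Leclerc, Harlow, Beaumont, Johansson, Mendoza.

Horvat, Okafor, Petrov, Reyes, Leclerc, Harlow, Beaumont, Johansson, Mendoza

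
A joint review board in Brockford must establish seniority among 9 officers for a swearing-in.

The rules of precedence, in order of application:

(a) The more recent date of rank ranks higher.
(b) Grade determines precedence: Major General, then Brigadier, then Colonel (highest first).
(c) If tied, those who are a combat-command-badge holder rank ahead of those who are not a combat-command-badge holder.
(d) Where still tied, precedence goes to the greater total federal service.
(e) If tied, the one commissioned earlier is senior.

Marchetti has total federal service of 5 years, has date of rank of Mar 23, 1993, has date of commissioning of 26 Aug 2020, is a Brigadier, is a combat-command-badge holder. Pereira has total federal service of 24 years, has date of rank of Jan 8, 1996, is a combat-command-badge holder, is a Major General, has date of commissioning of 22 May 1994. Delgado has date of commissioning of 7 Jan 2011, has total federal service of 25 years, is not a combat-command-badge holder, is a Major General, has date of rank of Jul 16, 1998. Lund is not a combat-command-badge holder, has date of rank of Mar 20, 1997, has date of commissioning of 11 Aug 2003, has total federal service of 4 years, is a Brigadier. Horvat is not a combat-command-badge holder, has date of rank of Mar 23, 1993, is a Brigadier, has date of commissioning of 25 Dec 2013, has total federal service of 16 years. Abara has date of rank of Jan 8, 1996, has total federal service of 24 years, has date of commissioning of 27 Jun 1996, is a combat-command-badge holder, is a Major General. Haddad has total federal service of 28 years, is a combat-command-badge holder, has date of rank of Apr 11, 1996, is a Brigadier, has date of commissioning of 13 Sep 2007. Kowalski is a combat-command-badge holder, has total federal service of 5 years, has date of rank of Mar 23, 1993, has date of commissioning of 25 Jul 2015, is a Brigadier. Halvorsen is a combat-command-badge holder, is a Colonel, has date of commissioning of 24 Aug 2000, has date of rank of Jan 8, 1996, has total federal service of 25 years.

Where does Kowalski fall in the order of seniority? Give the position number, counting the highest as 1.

By date of rank (later first): Delgado (Jul 16, 1998); then Lund (Mar 20, 1997); then Haddad (Apr 11, 1996); then Pereira, Abara and Halvorsen (each Jan 8, 1996); then Kowalski, Marchetti and Horvat (each Mar 23, 1993).
Among Pereira, Abara and Halvorsen, by grade: Pereira and Abara (Major General) before Halvorsen (Colonel).
Pereira and Abara are each a combat-command-badge holder, so the next rule applies.
Pereira and Abara both have total federal service 24 years, so the next rule applies.
Among Pereira and Abara, by date of commissioning (earlier first): Pereira (22 May 1994) before Abara (27 Jun 1996).
Kowalski, Marchetti and Horvat are each Brigadier, so the next rule applies.
Among Kowalski, Marchetti and Horvat, a combat-command-badge holder before not a combat-command-badge holder: Kowalski and Marchetti (a combat-command-badge holder) before Horvat (not a combat-command-badge holder).
Kowalski and Marchetti both have total federal service 5 years, so the next rule applies.
Among Kowalski and Marchetti, by date of commissioning (earlier first): Kowalski (25 Jul 2015) before Marchetti (26 Aug 2020).
Order: Delgado, Lund, Haddad, Pereira, Abara, Halvorsen, Kowalski, Marchetti, Horvat. So position 7.

7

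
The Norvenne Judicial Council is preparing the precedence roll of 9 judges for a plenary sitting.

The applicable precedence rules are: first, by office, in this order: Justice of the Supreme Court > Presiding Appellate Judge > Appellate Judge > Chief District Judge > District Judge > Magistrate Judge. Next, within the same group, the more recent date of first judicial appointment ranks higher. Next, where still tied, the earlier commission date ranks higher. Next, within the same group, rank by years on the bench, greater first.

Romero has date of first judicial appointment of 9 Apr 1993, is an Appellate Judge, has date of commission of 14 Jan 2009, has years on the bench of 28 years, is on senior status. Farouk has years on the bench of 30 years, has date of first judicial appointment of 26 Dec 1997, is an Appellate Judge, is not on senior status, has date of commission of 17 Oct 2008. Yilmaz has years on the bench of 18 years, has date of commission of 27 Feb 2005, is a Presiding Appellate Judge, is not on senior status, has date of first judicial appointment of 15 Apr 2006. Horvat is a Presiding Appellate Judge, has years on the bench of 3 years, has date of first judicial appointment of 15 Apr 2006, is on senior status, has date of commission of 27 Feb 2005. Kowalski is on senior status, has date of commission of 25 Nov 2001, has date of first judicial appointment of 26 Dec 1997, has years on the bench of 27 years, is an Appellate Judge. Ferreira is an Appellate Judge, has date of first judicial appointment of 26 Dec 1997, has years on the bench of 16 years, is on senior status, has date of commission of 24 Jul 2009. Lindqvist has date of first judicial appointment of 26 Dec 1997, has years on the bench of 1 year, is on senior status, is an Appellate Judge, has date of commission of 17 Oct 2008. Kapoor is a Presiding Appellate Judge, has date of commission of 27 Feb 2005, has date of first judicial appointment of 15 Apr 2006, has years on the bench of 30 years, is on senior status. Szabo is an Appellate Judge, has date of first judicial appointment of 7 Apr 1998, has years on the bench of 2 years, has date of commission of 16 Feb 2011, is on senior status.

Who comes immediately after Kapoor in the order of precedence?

Yilmaz

By office: Kapoor, Yilmaz and Horvat (Presiding Appellate Judge); then Szabo, Kowalski, Farouk, Lindqvist, Ferreira and Romero (Appellate Judge).
Kapoor, Yilmaz and Horvat all have date of first judicial appointment 15 Apr 2006, so the next rule applies.
Kapoor, Yilmaz and Horvat all have date of commission 27 Feb 2005, so the next rule applies.
Among Kapoor, Yilmaz and Horvat, by years on the bench (higher first): Kapoor (30 years) before Yilmaz (18 years) before Horvat (3 years).
Among Szabo, Kowalski, Farouk, Lindqvist, Ferreira and Romero, by date of first judicial appointment (later first): Szabo (7 Apr 1998) before Kowalski, Farouk, Lindqvist and Ferreira (26 Dec 1997) before Romero (9 Apr 1993).
Among Kowalski, Farouk, Lindqvist and Ferreira, by date of commission (earlier first): Kowalski (25 Nov 2001) before Farouk and Lindqvist (17 Oct 2008) before Ferreira (24 Jul 2009).
Among Farouk and Lindqvist, by years on the bench (higher first): Farouk (30 years) before Lindqvist (1 year).
Order: Kapoor, Yilmaz, Horvat, Szabo, Kowalski, Farouk, Lindqvist, Ferreira, Romero.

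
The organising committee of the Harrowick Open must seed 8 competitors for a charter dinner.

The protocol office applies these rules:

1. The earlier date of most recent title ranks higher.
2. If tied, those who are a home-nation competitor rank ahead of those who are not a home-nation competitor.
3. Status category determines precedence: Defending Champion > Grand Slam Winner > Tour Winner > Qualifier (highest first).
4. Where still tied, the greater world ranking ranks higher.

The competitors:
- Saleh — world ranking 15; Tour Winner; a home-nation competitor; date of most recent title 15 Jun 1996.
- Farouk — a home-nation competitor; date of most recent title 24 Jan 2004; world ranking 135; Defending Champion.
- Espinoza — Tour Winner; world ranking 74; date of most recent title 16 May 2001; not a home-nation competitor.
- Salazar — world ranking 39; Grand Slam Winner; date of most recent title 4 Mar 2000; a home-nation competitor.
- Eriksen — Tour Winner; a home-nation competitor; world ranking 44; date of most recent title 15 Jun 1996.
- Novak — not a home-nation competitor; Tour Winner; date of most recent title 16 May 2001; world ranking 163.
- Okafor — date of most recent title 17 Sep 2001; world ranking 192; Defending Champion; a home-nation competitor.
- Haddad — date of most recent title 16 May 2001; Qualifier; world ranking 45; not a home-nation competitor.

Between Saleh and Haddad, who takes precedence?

By date of most recent title (earlier first): Eriksen and Saleh (both 15 Jun 1996); then Salazar (4 Mar 2000); then Novak, Espinoza and Haddad (each 16 May 2001); then Okafor (17 Sep 2001); then Farouk (24 Jan 2004).
Eriksen and Saleh are each a home-nation competitor, so the next rule applies.
Eriksen and Saleh are each Tour Winner, so the next rule applies.
Among Eriksen and Saleh, by world ranking (higher first): Eriksen (44) before Saleh (15).
Novak, Espinoza and Haddad are each not a home-nation competitor, so the next rule applies.
Among Novak, Espinoza and Haddad, by status category: Novak and Espinoza (Tour Winner) before Haddad (Qualifier).
Among Novak and Espinoza, by world ranking (higher first): Novak (163) before Espinoza (74).
So Saleh takes precedence.

Saleh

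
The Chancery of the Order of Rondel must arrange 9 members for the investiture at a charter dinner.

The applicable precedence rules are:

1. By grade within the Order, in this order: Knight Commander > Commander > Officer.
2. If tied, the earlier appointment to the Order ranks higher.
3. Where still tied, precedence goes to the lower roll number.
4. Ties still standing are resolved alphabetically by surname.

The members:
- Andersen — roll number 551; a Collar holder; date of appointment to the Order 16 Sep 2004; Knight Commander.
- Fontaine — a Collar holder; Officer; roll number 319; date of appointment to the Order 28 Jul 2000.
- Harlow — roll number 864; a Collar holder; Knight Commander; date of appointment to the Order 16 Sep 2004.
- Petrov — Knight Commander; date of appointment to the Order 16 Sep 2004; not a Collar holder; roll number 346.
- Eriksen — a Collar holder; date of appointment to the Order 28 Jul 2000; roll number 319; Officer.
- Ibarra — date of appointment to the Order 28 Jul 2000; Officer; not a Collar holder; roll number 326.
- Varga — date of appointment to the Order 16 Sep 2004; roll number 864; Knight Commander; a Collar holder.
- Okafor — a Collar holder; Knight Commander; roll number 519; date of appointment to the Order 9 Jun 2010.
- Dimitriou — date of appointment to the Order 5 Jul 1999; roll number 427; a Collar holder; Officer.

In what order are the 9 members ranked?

Petrov, Andersen, Harlow, Varga, Okafor, Dimitriou, Eriksen, Fontaine, Ibarra

By grade within the Order: Petrov, Andersen, Harlow, Varga and Okafor (Knight Commander); then Dimitriou, Eriksen, Fontaine and Ibarra (Officer).
Among Petrov, Andersen, Harlow, Varga and Okafor, by date of appointment to the Order (earlier first): Petrov, Andersen, Harlow and Varga (16 Sep 2004) before Okafor (9 Jun 2010).
Among Petrov, Andersen, Harlow and Varga, by roll number (lower first): Petrov (346) before Andersen (551) before Harlow and Varga (864).
Among Harlow and Varga, alphabetically by surname: Harlow before Varga.
Among Dimitriou, Eriksen, Fontaine and Ibarra, by date of appointment to the Order (earlier first): Dimitriou (5 Jul 1999) before Eriksen, Fontaine and Ibarra (28 Jul 2000).
Among Eriksen, Fontaine and Ibarra, by roll number (lower first): Eriksen and Fontaine (319) before Ibarra (326).
Among Eriksen and Fontaine, alphabetically by surname: Eriksen before Fontaine.
Full order: Petrov, Andersen, Harlow, Varga, Okafor, Dimitriou, Eriksen, Fontaine, Ibarra.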